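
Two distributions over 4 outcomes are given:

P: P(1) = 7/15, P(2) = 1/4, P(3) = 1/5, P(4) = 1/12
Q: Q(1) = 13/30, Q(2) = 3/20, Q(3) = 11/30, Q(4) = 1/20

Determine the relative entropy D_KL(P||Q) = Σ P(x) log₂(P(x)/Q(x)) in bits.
0.1207 bits

D_KL(P||Q) = Σ P(x) log₂(P(x)/Q(x))

Computing term by term:
  P(1)·log₂(P(1)/Q(1)) = (7/15)·log₂((7/15)/(13/30)) = 0.04989
  P(2)·log₂(P(2)/Q(2)) = (1/4)·log₂((1/4)/(3/20)) = 0.18424
  P(3)·log₂(P(3)/Q(3)) = (1/5)·log₂((1/5)/(11/30)) = -0.17489
  P(4)·log₂(P(4)/Q(4)) = (1/12)·log₂((1/12)/(1/20)) = 0.06141

D_KL(P||Q) = 0.04989 + 0.18424 - 0.17489 + 0.06141 = 0.12065 ≈ 0.1207 bits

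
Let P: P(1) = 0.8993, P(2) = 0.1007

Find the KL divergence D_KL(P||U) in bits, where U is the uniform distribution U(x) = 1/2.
0.5288 bits

U(i) = 1/2 for all i

D_KL(P||U) = Σ P(x) log₂(P(x) / (1/2))
           = Σ P(x) log₂(P(x)) + log₂(2)
           = log₂(2) - H(P)

H(P) = -Σ P(x) log₂(P(x)):
  -P(1)·log₂(P(1)) = -(0.8993)·log₂(0.8993) = 0.13771
  -P(2)·log₂(P(2)) = -(0.1007)·log₂(0.1007) = 0.33350
H(P) = 0.13771 + 0.33350 = 0.47121 bits

log₂(2) = 1.00000 bits

D_KL(P||U) = 1.00000 - 0.47121 = 0.52879 ≈ 0.5288 bits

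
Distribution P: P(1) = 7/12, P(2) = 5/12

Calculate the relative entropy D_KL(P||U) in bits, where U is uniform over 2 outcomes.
0.0201 bits

U(i) = 1/2 for all i

D_KL(P||U) = Σ P(x) log₂(P(x) / (1/2))
           = Σ P(x) log₂(P(x)) + log₂(2)
           = log₂(2) - H(P)

H(P) = -Σ P(x) log₂(P(x)):
  -P(1)·log₂(P(1)) = -(7/12)·log₂(7/12) = 0.45360
  -P(2)·log₂(P(2)) = -(5/12)·log₂(5/12) = 0.52626
H(P) = 0.45360 + 0.52626 = 0.97986 bits

log₂(2) = 1.00000 bits

D_KL(P||U) = 1.00000 - 0.97986 = 0.02014 ≈ 0.0201 bits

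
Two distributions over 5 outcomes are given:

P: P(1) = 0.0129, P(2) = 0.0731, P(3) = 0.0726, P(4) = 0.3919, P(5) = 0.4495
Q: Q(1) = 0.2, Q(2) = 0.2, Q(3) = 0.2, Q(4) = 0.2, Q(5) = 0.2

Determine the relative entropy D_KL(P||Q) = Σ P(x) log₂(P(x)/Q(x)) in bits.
0.6422 bits

D_KL(P||Q) = Σ P(x) log₂(P(x)/Q(x))

Computing term by term:
  P(1)·log₂(P(1)/Q(1)) = 0.0129·log₂(0.0129/0.2) = -0.05101
  P(2)·log₂(P(2)/Q(2)) = 0.0731·log₂(0.0731/0.2) = -0.10615
  P(3)·log₂(P(3)/Q(3)) = 0.0726·log₂(0.0726/0.2) = -0.10614
  P(4)·log₂(P(4)/Q(4)) = 0.3919·log₂(0.3919/0.2) = 0.38033
  P(5)·log₂(P(5)/Q(5)) = 0.4495·log₂(0.4495/0.2) = 0.52516

D_KL(P||Q) = -0.05101 - 0.10615 - 0.10614 + 0.38033 + 0.52516 = 0.64219 ≈ 0.6422 bits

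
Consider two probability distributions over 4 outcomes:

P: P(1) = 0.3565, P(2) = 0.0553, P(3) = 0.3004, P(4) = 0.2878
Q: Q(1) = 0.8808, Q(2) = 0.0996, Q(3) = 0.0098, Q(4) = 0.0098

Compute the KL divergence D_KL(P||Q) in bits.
2.3746 bits

D_KL(P||Q) = Σ P(x) log₂(P(x)/Q(x))

Computing term by term:
  P(1)·log₂(P(1)/Q(1)) = 0.3565·log₂(0.3565/0.8808) = -0.46520
  P(2)·log₂(P(2)/Q(2)) = 0.0553·log₂(0.0553/0.0996) = -0.04694
  P(3)·log₂(P(3)/Q(3)) = 0.3004·log₂(0.3004/0.0098) = 1.48336
  P(4)·log₂(P(4)/Q(4)) = 0.2878·log₂(0.2878/0.0098) = 1.40335

D_KL(P||Q) = -0.46520 - 0.04694 + 1.48336 + 1.40335 = 2.37457 ≈ 2.3746 bits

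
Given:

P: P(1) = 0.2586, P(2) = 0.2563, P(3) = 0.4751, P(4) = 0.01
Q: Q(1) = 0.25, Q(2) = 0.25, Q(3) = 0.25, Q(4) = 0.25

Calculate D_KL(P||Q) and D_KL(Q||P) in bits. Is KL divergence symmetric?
D_KL(P||Q) = 0.4155 bits, D_KL(Q||P) = 0.9082 bits. No, KL divergence is not symmetric.

D_KL(P||Q) = Σ P(x) log₂(P(x)/Q(x))

Computing term by term:
  P(1)·log₂(P(1)/Q(1)) = 0.2586·log₂(0.2586/0.25) = 0.01262
  P(2)·log₂(P(2)/Q(2)) = 0.2563·log₂(0.2563/0.25) = 0.00920
  P(3)·log₂(P(3)/Q(3)) = 0.4751·log₂(0.4751/0.25) = 0.44009
  P(4)·log₂(P(4)/Q(4)) = 0.01·log₂(0.01/0.25) = -0.04644

D_KL(P||Q) = 0.01262 + 0.00920 + 0.44009 - 0.04644 = 0.41547 ≈ 0.4155 bits

D_KL(Q||P) = Σ Q(x) log₂(Q(x)/P(x))

Computing term by term:
  Q(1)·log₂(Q(1)/P(1)) = 0.25·log₂(0.25/0.2586) = -0.01220
  Q(2)·log₂(Q(2)/P(2)) = 0.25·log₂(0.25/0.2563) = -0.00898
  Q(3)·log₂(Q(3)/P(3)) = 0.25·log₂(0.25/0.4751) = -0.23158
  Q(4)·log₂(Q(4)/P(4)) = 0.25·log₂(0.25/0.01) = 1.16096

D_KL(Q||P) = -0.01220 - 0.00898 - 0.23158 + 1.16096 = 0.90820 ≈ 0.9082 bits

These are NOT equal (difference: 0.4927 bits). KL divergence is asymmetric: D_KL(P||Q) ≠ D_KL(Q||P) in general.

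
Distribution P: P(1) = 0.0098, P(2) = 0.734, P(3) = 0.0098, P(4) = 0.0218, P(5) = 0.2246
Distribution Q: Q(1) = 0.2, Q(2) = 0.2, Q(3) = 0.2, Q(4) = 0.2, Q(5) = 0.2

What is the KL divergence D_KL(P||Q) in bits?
1.2594 bits

D_KL(P||Q) = Σ P(x) log₂(P(x)/Q(x))

Computing term by term:
  P(1)·log₂(P(1)/Q(1)) = 0.0098·log₂(0.0098/0.2) = -0.04264
  P(2)·log₂(P(2)/Q(2)) = 0.734·log₂(0.734/0.2) = 1.37682
  P(3)·log₂(P(3)/Q(3)) = 0.0098·log₂(0.0098/0.2) = -0.04264
  P(4)·log₂(P(4)/Q(4)) = 0.0218·log₂(0.0218/0.2) = -0.06971
  P(5)·log₂(P(5)/Q(5)) = 0.2246·log₂(0.2246/0.2) = 0.03759

D_KL(P||Q) = -0.04264 + 1.37682 - 0.04264 - 0.06971 + 0.03759 = 1.25942 ≈ 1.2594 bits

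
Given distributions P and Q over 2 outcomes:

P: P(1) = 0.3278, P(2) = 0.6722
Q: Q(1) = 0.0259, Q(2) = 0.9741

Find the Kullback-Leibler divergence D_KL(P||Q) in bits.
0.8406 bits

D_KL(P||Q) = Σ P(x) log₂(P(x)/Q(x))

Computing term by term:
  P(1)·log₂(P(1)/Q(1)) = 0.3278·log₂(0.3278/0.0259) = 1.20034
  P(2)·log₂(P(2)/Q(2)) = 0.6722·log₂(0.6722/0.9741) = -0.35975

D_KL(P||Q) = 1.20034 - 0.35975 = 0.84059 ≈ 0.8406 bits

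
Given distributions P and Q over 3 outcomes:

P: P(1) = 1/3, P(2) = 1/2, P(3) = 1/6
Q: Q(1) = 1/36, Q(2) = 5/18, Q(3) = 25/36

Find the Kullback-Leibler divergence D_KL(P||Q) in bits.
1.2758 bits

D_KL(P||Q) = Σ P(x) log₂(P(x)/Q(x))

Computing term by term:
  P(1)·log₂(P(1)/Q(1)) = (1/3)·log₂((1/3)/(1/36)) = 1.19499
  P(2)·log₂(P(2)/Q(2)) = (1/2)·log₂((1/2)/(5/18)) = 0.42400
  P(3)·log₂(P(3)/Q(3)) = (1/6)·log₂((1/6)/(25/36)) = -0.34315

D_KL(P||Q) = 1.19499 + 0.42400 - 0.34315 = 1.27584 ≈ 1.2758 bits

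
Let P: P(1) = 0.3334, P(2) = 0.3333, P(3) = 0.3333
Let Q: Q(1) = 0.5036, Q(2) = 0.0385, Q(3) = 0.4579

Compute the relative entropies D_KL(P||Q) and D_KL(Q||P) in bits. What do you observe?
D_KL(P||Q) = 0.6868 bits, D_KL(Q||P) = 0.3896 bits. The two directions give different values (D_KL(P||Q) exceeds D_KL(Q||P) by 0.2972 bits): KL divergence is asymmetric.

D_KL(P||Q) = Σ P(x) log₂(P(x)/Q(x))

Computing term by term:
  P(1)·log₂(P(1)/Q(1)) = 0.3334·log₂(0.3334/0.5036) = -0.19838
  P(2)·log₂(P(2)/Q(2)) = 0.3333·log₂(0.3333/0.0385) = 1.03786
  P(3)·log₂(P(3)/Q(3)) = 0.3333·log₂(0.3333/0.4579) = -0.15272

D_KL(P||Q) = -0.19838 + 1.03786 - 0.15272 = 0.68676 ≈ 0.6868 bits

D_KL(Q||P) = Σ Q(x) log₂(Q(x)/P(x))

Computing term by term:
  Q(1)·log₂(Q(1)/P(1)) = 0.5036·log₂(0.5036/0.3334) = 0.29965
  Q(2)·log₂(Q(2)/P(2)) = 0.0385·log₂(0.0385/0.3333) = -0.11988
  Q(3)·log₂(Q(3)/P(3)) = 0.4579·log₂(0.4579/0.3333) = 0.20981

D_KL(Q||P) = 0.29965 - 0.11988 + 0.20981 = 0.38958 ≈ 0.3896 bits

These are NOT equal (difference: 0.2972 bits). KL divergence is asymmetric: D_KL(P||Q) ≠ D_KL(Q||P) in general.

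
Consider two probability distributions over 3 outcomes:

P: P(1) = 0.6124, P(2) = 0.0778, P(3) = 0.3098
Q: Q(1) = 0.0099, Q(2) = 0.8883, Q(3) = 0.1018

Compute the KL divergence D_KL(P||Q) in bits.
3.8684 bits

D_KL(P||Q) = Σ P(x) log₂(P(x)/Q(x))

Computing term by term:
  P(1)·log₂(P(1)/Q(1)) = 0.6124·log₂(0.6124/0.0099) = 3.64433
  P(2)·log₂(P(2)/Q(2)) = 0.0778·log₂(0.0778/0.8883) = -0.27333
  P(3)·log₂(P(3)/Q(3)) = 0.3098·log₂(0.3098/0.1018) = 0.49741

D_KL(P||Q) = 3.64433 - 0.27333 + 0.49741 = 3.86841 ≈ 3.8684 bits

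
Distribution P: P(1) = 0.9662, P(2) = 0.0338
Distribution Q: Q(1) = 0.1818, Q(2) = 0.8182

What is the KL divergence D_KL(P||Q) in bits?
2.1731 bits

D_KL(P||Q) = Σ P(x) log₂(P(x)/Q(x))

Computing term by term:
  P(1)·log₂(P(1)/Q(1)) = 0.9662·log₂(0.9662/0.1818) = 2.32851
  P(2)·log₂(P(2)/Q(2)) = 0.0338·log₂(0.0338/0.8182) = -0.15539

D_KL(P||Q) = 2.32851 - 0.15539 = 2.17312 ≈ 2.1731 bits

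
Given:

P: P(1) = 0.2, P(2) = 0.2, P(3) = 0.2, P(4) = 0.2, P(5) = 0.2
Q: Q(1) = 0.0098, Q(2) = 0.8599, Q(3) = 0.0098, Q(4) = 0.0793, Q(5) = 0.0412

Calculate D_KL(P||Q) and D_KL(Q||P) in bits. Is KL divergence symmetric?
D_KL(P||Q) = 2.0424 bits, D_KL(Q||P) = 1.5244 bits. No, KL divergence is not symmetric.

D_KL(P||Q) = Σ P(x) log₂(P(x)/Q(x))

Computing term by term:
  P(1)·log₂(P(1)/Q(1)) = 0.2·log₂(0.2/0.0098) = 0.87021
  P(2)·log₂(P(2)/Q(2)) = 0.2·log₂(0.2/0.8599) = -0.42083
  P(3)·log₂(P(3)/Q(3)) = 0.2·log₂(0.2/0.0098) = 0.87021
  P(4)·log₂(P(4)/Q(4)) = 0.2·log₂(0.2/0.0793) = 0.26692
  P(5)·log₂(P(5)/Q(5)) = 0.2·log₂(0.2/0.0412) = 0.45586

D_KL(P||Q) = 0.87021 - 0.42083 + 0.87021 + 0.26692 + 0.45586 = 2.04237 ≈ 2.0424 bits

D_KL(Q||P) = Σ Q(x) log₂(Q(x)/P(x))

Computing term by term:
  Q(1)·log₂(Q(1)/P(1)) = 0.0098·log₂(0.0098/0.2) = -0.04264
  Q(2)·log₂(Q(2)/P(2)) = 0.8599·log₂(0.8599/0.2) = 1.80937
  Q(3)·log₂(Q(3)/P(3)) = 0.0098·log₂(0.0098/0.2) = -0.04264
  Q(4)·log₂(Q(4)/P(4)) = 0.0793·log₂(0.0793/0.2) = -0.10583
  Q(5)·log₂(Q(5)/P(5)) = 0.0412·log₂(0.0412/0.2) = -0.09391

D_KL(Q||P) = -0.04264 + 1.80937 - 0.04264 - 0.10583 - 0.09391 = 1.52435 ≈ 1.5244 bits

These are NOT equal (difference: 0.5180 bits). KL divergence is asymmetric: D_KL(P||Q) ≠ D_KL(Q||P) in general.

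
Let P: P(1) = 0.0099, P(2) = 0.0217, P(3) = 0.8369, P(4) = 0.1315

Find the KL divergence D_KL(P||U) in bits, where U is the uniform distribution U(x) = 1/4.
1.2143 bits

U(i) = 1/4 for all i

D_KL(P||U) = Σ P(x) log₂(P(x) / (1/4))
           = Σ P(x) log₂(P(x)) + log₂(4)
           = log₂(4) - H(P)

H(P) = -Σ P(x) log₂(P(x)):
  -P(1)·log₂(P(1)) = -(0.0099)·log₂(0.0099) = 0.06592
  -P(2)·log₂(P(2)) = -(0.0217)·log₂(0.0217) = 0.11992
  -P(3)·log₂(P(3)) = -(0.8369)·log₂(0.8369) = 0.21498
  -P(4)·log₂(P(4)) = -(0.1315)·log₂(0.1315) = 0.38488
H(P) = 0.06592 + 0.11992 + 0.21498 + 0.38488 = 0.78570 bits

log₂(4) = 2.00000 bits

D_KL(P||U) = 2.00000 - 0.78570 = 1.21430 ≈ 1.2143 bits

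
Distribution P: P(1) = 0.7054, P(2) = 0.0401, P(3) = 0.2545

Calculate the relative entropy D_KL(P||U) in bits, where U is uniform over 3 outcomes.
0.5413 bits

U(i) = 1/3 for all i

D_KL(P||U) = Σ P(x) log₂(P(x) / (1/3))
           = Σ P(x) log₂(P(x)) + log₂(3)
           = log₂(3) - H(P)

H(P) = -Σ P(x) log₂(P(x)):
  -P(1)·log₂(P(1)) = -(0.7054)·log₂(0.7054) = 0.35516
  -P(2)·log₂(P(2)) = -(0.0401)·log₂(0.0401) = 0.18607
  -P(3)·log₂(P(3)) = -(0.2545)·log₂(0.2545) = 0.50245
H(P) = 0.35516 + 0.18607 + 0.50245 = 1.04368 bits

log₂(3) = 1.58496 bits

D_KL(P||U) = 1.58496 - 1.04368 = 0.54128 ≈ 0.5413 bits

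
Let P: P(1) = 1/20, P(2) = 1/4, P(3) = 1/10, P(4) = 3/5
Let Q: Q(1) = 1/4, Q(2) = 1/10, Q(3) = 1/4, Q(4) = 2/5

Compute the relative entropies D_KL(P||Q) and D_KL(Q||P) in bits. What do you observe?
D_KL(P||Q) = 0.4332 bits, D_KL(Q||P) = 0.5448 bits. The two directions give different values (D_KL(Q||P) exceeds D_KL(P||Q) by 0.1116 bits): KL divergence is asymmetric.

D_KL(P||Q) = Σ P(x) log₂(P(x)/Q(x))

Computing term by term:
  P(1)·log₂(P(1)/Q(1)) = (1/20)·log₂((1/20)/(1/4)) = -0.11610
  P(2)·log₂(P(2)/Q(2)) = (1/4)·log₂((1/4)/(1/10)) = 0.33048
  P(3)·log₂(P(3)/Q(3)) = (1/10)·log₂((1/10)/(1/4)) = -0.13219
  P(4)·log₂(P(4)/Q(4)) = (3/5)·log₂((3/5)/(2/5)) = 0.35098

D_KL(P||Q) = -0.11610 + 0.33048 - 0.13219 + 0.35098 = 0.43317 ≈ 0.4332 bits

D_KL(Q||P) = Σ Q(x) log₂(Q(x)/P(x))

Computing term by term:
  Q(1)·log₂(Q(1)/P(1)) = (1/4)·log₂((1/4)/(1/20)) = 0.58048
  Q(2)·log₂(Q(2)/P(2)) = (1/10)·log₂((1/10)/(1/4)) = -0.13219
  Q(3)·log₂(Q(3)/P(3)) = (1/4)·log₂((1/4)/(1/10)) = 0.33048
  Q(4)·log₂(Q(4)/P(4)) = (2/5)·log₂((2/5)/(3/5)) = -0.23399

D_KL(Q||P) = 0.58048 - 0.13219 + 0.33048 - 0.23399 = 0.54478 ≈ 0.5448 bits

These are NOT equal (difference: 0.1116 bits). KL divergence is asymmetric: D_KL(P||Q) ≠ D_KL(Q||P) in general.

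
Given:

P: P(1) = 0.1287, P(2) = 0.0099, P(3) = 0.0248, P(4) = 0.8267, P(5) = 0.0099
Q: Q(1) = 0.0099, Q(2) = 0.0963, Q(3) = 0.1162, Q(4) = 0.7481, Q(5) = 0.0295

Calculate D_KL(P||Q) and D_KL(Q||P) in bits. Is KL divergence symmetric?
D_KL(P||Q) = 0.4921 bits, D_KL(Q||P) = 0.4770 bits. No, KL divergence is not symmetric.

D_KL(P||Q) = Σ P(x) log₂(P(x)/Q(x))

Computing term by term:
  P(1)·log₂(P(1)/Q(1)) = 0.1287·log₂(0.1287/0.0099) = 0.47625
  P(2)·log₂(P(2)/Q(2)) = 0.0099·log₂(0.0099/0.0963) = -0.03249
  P(3)·log₂(P(3)/Q(3)) = 0.0248·log₂(0.0248/0.1162) = -0.05526
  P(4)·log₂(P(4)/Q(4)) = 0.8267·log₂(0.8267/0.7481) = 0.11915
  P(5)·log₂(P(5)/Q(5)) = 0.0099·log₂(0.0099/0.0295) = -0.01559

D_KL(P||Q) = 0.47625 - 0.03249 - 0.05526 + 0.11915 - 0.01559 = 0.49206 ≈ 0.4921 bits

D_KL(Q||P) = Σ Q(x) log₂(Q(x)/P(x))

Computing term by term:
  Q(1)·log₂(Q(1)/P(1)) = 0.0099·log₂(0.0099/0.1287) = -0.03663
  Q(2)·log₂(Q(2)/P(2)) = 0.0963·log₂(0.0963/0.0099) = 0.31606
  Q(3)·log₂(Q(3)/P(3)) = 0.1162·log₂(0.1162/0.0248) = 0.25892
  Q(4)·log₂(Q(4)/P(4)) = 0.7481·log₂(0.7481/0.8267) = -0.10783
  Q(5)·log₂(Q(5)/P(5)) = 0.0295·log₂(0.0295/0.0099) = 0.04647

D_KL(Q||P) = -0.03663 + 0.31606 + 0.25892 - 0.10783 + 0.04647 = 0.47699 ≈ 0.4770 bits

These are NOT equal (difference: 0.0151 bits). KL divergence is asymmetric: D_KL(P||Q) ≠ D_KL(Q||P) in general.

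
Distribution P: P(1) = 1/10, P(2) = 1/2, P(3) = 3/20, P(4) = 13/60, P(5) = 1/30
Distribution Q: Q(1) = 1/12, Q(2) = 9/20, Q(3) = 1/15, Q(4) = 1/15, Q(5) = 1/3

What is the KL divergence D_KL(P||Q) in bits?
0.5355 bits

D_KL(P||Q) = Σ P(x) log₂(P(x)/Q(x))

Computing term by term:
  P(1)·log₂(P(1)/Q(1)) = (1/10)·log₂((1/10)/(1/12)) = 0.02630
  P(2)·log₂(P(2)/Q(2)) = (1/2)·log₂((1/2)/(9/20)) = 0.07600
  P(3)·log₂(P(3)/Q(3)) = (3/20)·log₂((3/20)/(1/15)) = 0.17549
  P(4)·log₂(P(4)/Q(4)) = (13/60)·log₂((13/60)/(1/15)) = 0.36843
  P(5)·log₂(P(5)/Q(5)) = (1/30)·log₂((1/30)/(1/3)) = -0.11073

D_KL(P||Q) = 0.02630 + 0.07600 + 0.17549 + 0.36843 - 0.11073 = 0.53549 ≈ 0.5355 bits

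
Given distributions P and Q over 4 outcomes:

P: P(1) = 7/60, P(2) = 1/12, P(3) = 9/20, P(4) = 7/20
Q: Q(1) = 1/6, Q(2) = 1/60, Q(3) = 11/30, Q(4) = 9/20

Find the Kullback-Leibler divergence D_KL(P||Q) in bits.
0.1395 bits

D_KL(P||Q) = Σ P(x) log₂(P(x)/Q(x))

Computing term by term:
  P(1)·log₂(P(1)/Q(1)) = (7/60)·log₂((7/60)/(1/6)) = -0.06003
  P(2)·log₂(P(2)/Q(2)) = (1/12)·log₂((1/12)/(1/60)) = 0.19349
  P(3)·log₂(P(3)/Q(3)) = (9/20)·log₂((9/20)/(11/30)) = 0.13296
  P(4)·log₂(P(4)/Q(4)) = (7/20)·log₂((7/20)/(9/20)) = -0.12690

D_KL(P||Q) = -0.06003 + 0.19349 + 0.13296 - 0.12690 = 0.13952 ≈ 0.1395 bits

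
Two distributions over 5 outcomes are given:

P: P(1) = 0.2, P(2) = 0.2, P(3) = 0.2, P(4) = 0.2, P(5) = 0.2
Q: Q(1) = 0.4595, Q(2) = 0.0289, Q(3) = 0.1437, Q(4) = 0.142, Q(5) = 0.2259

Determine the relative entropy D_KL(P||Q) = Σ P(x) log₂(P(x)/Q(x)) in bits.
0.4772 bits

D_KL(P||Q) = Σ P(x) log₂(P(x)/Q(x))

Computing term by term:
  P(1)·log₂(P(1)/Q(1)) = 0.2·log₂(0.2/0.4595) = -0.24001
  P(2)·log₂(P(2)/Q(2)) = 0.2·log₂(0.2/0.0289) = 0.55817
  P(3)·log₂(P(3)/Q(3)) = 0.2·log₂(0.2/0.1437) = 0.09539
  P(4)·log₂(P(4)/Q(4)) = 0.2·log₂(0.2/0.142) = 0.09882
  P(5)·log₂(P(5)/Q(5)) = 0.2·log₂(0.2/0.2259) = -0.03514

D_KL(P||Q) = -0.24001 + 0.55817 + 0.09539 + 0.09882 - 0.03514 = 0.47723 ≈ 0.4772 bits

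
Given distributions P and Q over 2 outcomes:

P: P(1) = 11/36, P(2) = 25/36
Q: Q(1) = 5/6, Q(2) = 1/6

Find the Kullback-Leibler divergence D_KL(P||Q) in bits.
0.9875 bits

D_KL(P||Q) = Σ P(x) log₂(P(x)/Q(x))

Computing term by term:
  P(1)·log₂(P(1)/Q(1)) = (11/36)·log₂((11/36)/(5/6)) = -0.44228
  P(2)·log₂(P(2)/Q(2)) = (25/36)·log₂((25/36)/(1/6)) = 1.42979

D_KL(P||Q) = -0.44228 + 1.42979 = 0.98751 ≈ 0.9875 bits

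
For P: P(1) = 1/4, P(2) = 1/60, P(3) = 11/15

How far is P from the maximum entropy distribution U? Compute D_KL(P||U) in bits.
0.6584 bits

U(i) = 1/3 for all i

D_KL(P||U) = Σ P(x) log₂(P(x) / (1/3))
           = Σ P(x) log₂(P(x)) + log₂(3)
           = log₂(3) - H(P)

H(P) = -Σ P(x) log₂(P(x)):
  -P(1)·log₂(P(1)) = -(1/4)·log₂(1/4) = 0.50000
  -P(2)·log₂(P(2)) = -(1/60)·log₂(1/60) = 0.09845
  -P(3)·log₂(P(3)) = -(11/15)·log₂(11/15) = 0.32814
H(P) = 0.50000 + 0.09845 + 0.32814 = 0.92659 bits

log₂(3) = 1.58496 bits

D_KL(P||U) = 1.58496 - 0.92659 = 0.65837 ≈ 0.6584 bits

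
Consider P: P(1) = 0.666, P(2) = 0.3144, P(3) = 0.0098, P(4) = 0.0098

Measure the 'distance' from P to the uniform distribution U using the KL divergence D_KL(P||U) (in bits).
0.9538 bits

U(i) = 1/4 for all i

D_KL(P||U) = Σ P(x) log₂(P(x) / (1/4))
           = Σ P(x) log₂(P(x)) + log₂(4)
           = log₂(4) - H(P)

H(P) = -Σ P(x) log₂(P(x)):
  -P(1)·log₂(P(1)) = -(0.666)·log₂(0.666) = 0.39055
  -P(2)·log₂(P(2)) = -(0.3144)·log₂(0.3144) = 0.52484
  -P(3)·log₂(P(3)) = -(0.0098)·log₂(0.0098) = 0.06540
  -P(4)·log₂(P(4)) = -(0.0098)·log₂(0.0098) = 0.06540
H(P) = 0.39055 + 0.52484 + 0.06540 + 0.06540 = 1.04619 bits

log₂(4) = 2.00000 bits

D_KL(P||U) = 2.00000 - 1.04619 = 0.95381 ≈ 0.9538 bits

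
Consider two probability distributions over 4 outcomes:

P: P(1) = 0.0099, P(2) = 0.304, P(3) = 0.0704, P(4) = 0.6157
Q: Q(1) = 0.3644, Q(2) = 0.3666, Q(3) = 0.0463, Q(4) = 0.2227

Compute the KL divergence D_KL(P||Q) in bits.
0.8123 bits

D_KL(P||Q) = Σ P(x) log₂(P(x)/Q(x))

Computing term by term:
  P(1)·log₂(P(1)/Q(1)) = 0.0099·log₂(0.0099/0.3644) = -0.05150
  P(2)·log₂(P(2)/Q(2)) = 0.304·log₂(0.304/0.3666) = -0.08212
  P(3)·log₂(P(3)/Q(3)) = 0.0704·log₂(0.0704/0.0463) = 0.04256
  P(4)·log₂(P(4)/Q(4)) = 0.6157·log₂(0.6157/0.2227) = 0.90331

D_KL(P||Q) = -0.05150 - 0.08212 + 0.04256 + 0.90331 = 0.81225 ≈ 0.8123 bits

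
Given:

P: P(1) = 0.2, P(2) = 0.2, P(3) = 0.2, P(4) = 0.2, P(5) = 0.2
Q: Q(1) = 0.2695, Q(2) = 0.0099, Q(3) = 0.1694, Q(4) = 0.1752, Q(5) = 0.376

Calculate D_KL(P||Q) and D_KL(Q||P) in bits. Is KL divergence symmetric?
D_KL(P||Q) = 0.6852 bits, D_KL(Q||P) = 0.3414 bits. No, KL divergence is not symmetric.

D_KL(P||Q) = Σ P(x) log₂(P(x)/Q(x))

Computing term by term:
  P(1)·log₂(P(1)/Q(1)) = 0.2·log₂(0.2/0.2695) = -0.08606
  P(2)·log₂(P(2)/Q(2)) = 0.2·log₂(0.2/0.0099) = 0.86729
  P(3)·log₂(P(3)/Q(3)) = 0.2·log₂(0.2/0.1694) = 0.04791
  P(4)·log₂(P(4)/Q(4)) = 0.2·log₂(0.2/0.1752) = 0.03820
  P(5)·log₂(P(5)/Q(5)) = 0.2·log₂(0.2/0.376) = -0.18215

D_KL(P||Q) = -0.08606 + 0.86729 + 0.04791 + 0.03820 - 0.18215 = 0.68519 ≈ 0.6852 bits

D_KL(Q||P) = Σ Q(x) log₂(Q(x)/P(x))

Computing term by term:
  Q(1)·log₂(Q(1)/P(1)) = 0.2695·log₂(0.2695/0.2) = 0.11596
  Q(2)·log₂(Q(2)/P(2)) = 0.0099·log₂(0.0099/0.2) = -0.04293
  Q(3)·log₂(Q(3)/P(3)) = 0.1694·log₂(0.1694/0.2) = -0.04058
  Q(4)·log₂(Q(4)/P(4)) = 0.1752·log₂(0.1752/0.2) = -0.03346
  Q(5)·log₂(Q(5)/P(5)) = 0.376·log₂(0.376/0.2) = 0.34244

D_KL(Q||P) = 0.11596 - 0.04293 - 0.04058 - 0.03346 + 0.34244 = 0.34143 ≈ 0.3414 bits

These are NOT equal (difference: 0.3438 bits). KL divergence is asymmetric: D_KL(P||Q) ≠ D_KL(Q||P) in general.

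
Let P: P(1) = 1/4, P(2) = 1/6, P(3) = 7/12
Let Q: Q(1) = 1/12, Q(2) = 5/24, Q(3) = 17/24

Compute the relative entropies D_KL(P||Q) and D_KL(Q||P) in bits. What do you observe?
D_KL(P||Q) = 0.1792 bits, D_KL(Q||P) = 0.1334 bits. The two directions give different values (D_KL(P||Q) exceeds D_KL(Q||P) by 0.0458 bits): KL divergence is asymmetric.

D_KL(P||Q) = Σ P(x) log₂(P(x)/Q(x))

Computing term by term:
  P(1)·log₂(P(1)/Q(1)) = (1/4)·log₂((1/4)/(1/12)) = 0.39624
  P(2)·log₂(P(2)/Q(2)) = (1/6)·log₂((1/6)/(5/24)) = -0.05365
  P(3)·log₂(P(3)/Q(3)) = (7/12)·log₂((7/12)/(17/24)) = -0.16340

D_KL(P||Q) = 0.39624 - 0.05365 - 0.16340 = 0.17919 ≈ 0.1792 bits

D_KL(Q||P) = Σ Q(x) log₂(Q(x)/P(x))

Computing term by term:
  Q(1)·log₂(Q(1)/P(1)) = (1/12)·log₂((1/12)/(1/4)) = -0.13208
  Q(2)·log₂(Q(2)/P(2)) = (5/24)·log₂((5/24)/(1/6)) = 0.06707
  Q(3)·log₂(Q(3)/P(3)) = (17/24)·log₂((17/24)/(7/12)) = 0.19841

D_KL(Q||P) = -0.13208 + 0.06707 + 0.19841 = 0.13340 ≈ 0.1334 bits

These are NOT equal (difference: 0.0458 bits). KL divergence is asymmetric: D_KL(P||Q) ≠ D_KL(Q||P) in general.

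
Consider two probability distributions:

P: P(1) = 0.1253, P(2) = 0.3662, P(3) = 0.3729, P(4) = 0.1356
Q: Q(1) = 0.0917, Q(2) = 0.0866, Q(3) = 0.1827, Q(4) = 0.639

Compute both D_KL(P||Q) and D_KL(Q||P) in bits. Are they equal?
D_KL(P||Q) = 0.8988 bits, D_KL(Q||P) = 1.0196 bits. No, they are not equal.

D_KL(P||Q) = Σ P(x) log₂(P(x)/Q(x))

Computing term by term:
  P(1)·log₂(P(1)/Q(1)) = 0.1253·log₂(0.1253/0.0917) = 0.05643
  P(2)·log₂(P(2)/Q(2)) = 0.3662·log₂(0.3662/0.0866) = 0.76177
  P(3)·log₂(P(3)/Q(3)) = 0.3729·log₂(0.3729/0.1827) = 0.38383
  P(4)·log₂(P(4)/Q(4)) = 0.1356·log₂(0.1356/0.639) = -0.30326

D_KL(P||Q) = 0.05643 + 0.76177 + 0.38383 - 0.30326 = 0.89877 ≈ 0.8988 bits

D_KL(Q||P) = Σ Q(x) log₂(Q(x)/P(x))

Computing term by term:
  Q(1)·log₂(Q(1)/P(1)) = 0.0917·log₂(0.0917/0.1253) = -0.04130
  Q(2)·log₂(Q(2)/P(2)) = 0.0866·log₂(0.0866/0.3662) = -0.18014
  Q(3)·log₂(Q(3)/P(3)) = 0.1827·log₂(0.1827/0.3729) = -0.18806
  Q(4)·log₂(Q(4)/P(4)) = 0.639·log₂(0.639/0.1356) = 1.42910

D_KL(Q||P) = -0.04130 - 0.18014 - 0.18806 + 1.42910 = 1.01960 ≈ 1.0196 bits

These are NOT equal (difference: 0.1208 bits). KL divergence is asymmetric: D_KL(P||Q) ≠ D_KL(Q||P) in general.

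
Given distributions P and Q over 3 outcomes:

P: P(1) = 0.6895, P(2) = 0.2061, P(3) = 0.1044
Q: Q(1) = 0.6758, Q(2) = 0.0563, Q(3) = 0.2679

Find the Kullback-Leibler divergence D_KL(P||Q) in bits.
0.2639 bits

D_KL(P||Q) = Σ P(x) log₂(P(x)/Q(x))

Computing term by term:
  P(1)·log₂(P(1)/Q(1)) = 0.6895·log₂(0.6895/0.6758) = 0.01996
  P(2)·log₂(P(2)/Q(2)) = 0.2061·log₂(0.2061/0.0563) = 0.38585
  P(3)·log₂(P(3)/Q(3)) = 0.1044·log₂(0.1044/0.2679) = -0.14194

D_KL(P||Q) = 0.01996 + 0.38585 - 0.14194 = 0.26387 ≈ 0.2639 bits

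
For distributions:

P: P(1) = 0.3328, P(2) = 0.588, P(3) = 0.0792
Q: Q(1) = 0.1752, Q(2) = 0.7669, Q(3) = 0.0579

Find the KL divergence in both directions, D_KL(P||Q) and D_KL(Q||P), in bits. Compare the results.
D_KL(P||Q) = 0.1185 bits, D_KL(Q||P) = 0.1056 bits. D_KL(P||Q) is larger than D_KL(Q||P) by 0.0129 bits; the two directions differ.

D_KL(P||Q) = Σ P(x) log₂(P(x)/Q(x))

Computing term by term:
  P(1)·log₂(P(1)/Q(1)) = 0.3328·log₂(0.3328/0.1752) = 0.30806
  P(2)·log₂(P(2)/Q(2)) = 0.588·log₂(0.588/0.7669) = -0.22533
  P(3)·log₂(P(3)/Q(3)) = 0.0792·log₂(0.0792/0.0579) = 0.03579

D_KL(P||Q) = 0.30806 - 0.22533 + 0.03579 = 0.11852 ≈ 0.1185 bits

D_KL(Q||P) = Σ Q(x) log₂(Q(x)/P(x))

Computing term by term:
  Q(1)·log₂(Q(1)/P(1)) = 0.1752·log₂(0.1752/0.3328) = -0.16217
  Q(2)·log₂(Q(2)/P(2)) = 0.7669·log₂(0.7669/0.588) = 0.29389
  Q(3)·log₂(Q(3)/P(3)) = 0.0579·log₂(0.0579/0.0792) = -0.02617

D_KL(Q||P) = -0.16217 + 0.29389 - 0.02617 = 0.10555 ≈ 0.1056 bits

These are NOT equal (difference: 0.0129 bits). KL divergence is asymmetric: D_KL(P||Q) ≠ D_KL(Q||P) in general.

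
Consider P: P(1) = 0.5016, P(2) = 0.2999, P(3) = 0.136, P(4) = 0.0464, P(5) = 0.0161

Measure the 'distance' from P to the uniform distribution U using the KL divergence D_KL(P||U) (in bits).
0.6087 bits

U(i) = 1/5 for all i

D_KL(P||U) = Σ P(x) log₂(P(x) / (1/5))
           = Σ P(x) log₂(P(x)) + log₂(5)
           = log₂(5) - H(P)

H(P) = -Σ P(x) log₂(P(x)):
  -P(1)·log₂(P(1)) = -(0.5016)·log₂(0.5016) = 0.49929
  -P(2)·log₂(P(2)) = -(0.2999)·log₂(0.2999) = 0.52106
  -P(3)·log₂(P(3)) = -(0.136)·log₂(0.136) = 0.39145
  -P(4)·log₂(P(4)) = -(0.0464)·log₂(0.0464) = 0.20554
  -P(5)·log₂(P(5)) = -(0.0161)·log₂(0.0161) = 0.09590
H(P) = 0.49929 + 0.52106 + 0.39145 + 0.20554 + 0.09590 = 1.71324 bits

log₂(5) = 2.32193 bits

D_KL(P||U) = 2.32193 - 1.71324 = 0.60869 ≈ 0.6087 bits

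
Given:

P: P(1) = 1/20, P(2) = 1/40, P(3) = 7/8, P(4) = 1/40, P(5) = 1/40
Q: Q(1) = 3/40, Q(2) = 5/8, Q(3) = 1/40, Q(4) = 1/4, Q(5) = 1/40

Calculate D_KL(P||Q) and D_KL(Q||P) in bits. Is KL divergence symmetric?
D_KL(P||Q) = 4.2597 bits, D_KL(Q||P) = 3.6485 bits. No, KL divergence is not symmetric.

D_KL(P||Q) = Σ P(x) log₂(P(x)/Q(x))

Computing term by term:
  P(1)·log₂(P(1)/Q(1)) = (1/20)·log₂((1/20)/(3/40)) = -0.02925
  P(2)·log₂(P(2)/Q(2)) = (1/40)·log₂((1/40)/(5/8)) = -0.11610
  P(3)·log₂(P(3)/Q(3)) = (7/8)·log₂((7/8)/(1/40)) = 4.48812
  P(4)·log₂(P(4)/Q(4)) = (1/40)·log₂((1/40)/(1/4)) = -0.08305
  P(5)·log₂(P(5)/Q(5)) = (1/40)·log₂((1/40)/(1/40)) = 0.00000

D_KL(P||Q) = -0.02925 - 0.11610 + 4.48812 - 0.08305 + 0.00000 = 4.25972 ≈ 4.2597 bits

D_KL(Q||P) = Σ Q(x) log₂(Q(x)/P(x))

Computing term by term:
  Q(1)·log₂(Q(1)/P(1)) = (3/40)·log₂((3/40)/(1/20)) = 0.04387
  Q(2)·log₂(Q(2)/P(2)) = (5/8)·log₂((5/8)/(1/40)) = 2.90241
  Q(3)·log₂(Q(3)/P(3)) = (1/40)·log₂((1/40)/(7/8)) = -0.12823
  Q(4)·log₂(Q(4)/P(4)) = (1/4)·log₂((1/4)/(1/40)) = 0.83048
  Q(5)·log₂(Q(5)/P(5)) = (1/40)·log₂((1/40)/(1/40)) = 0.00000

D_KL(Q||P) = 0.04387 + 2.90241 - 0.12823 + 0.83048 + 0.00000 = 3.64853 ≈ 3.6485 bits

These are NOT equal (difference: 0.6112 bits). KL divergence is asymmetric: D_KL(P||Q) ≠ D_KL(Q||P) in general.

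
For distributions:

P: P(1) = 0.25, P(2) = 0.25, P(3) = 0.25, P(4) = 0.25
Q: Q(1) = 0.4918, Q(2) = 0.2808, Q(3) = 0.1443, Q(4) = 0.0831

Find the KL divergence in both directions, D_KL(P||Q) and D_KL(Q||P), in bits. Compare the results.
D_KL(P||Q) = 0.3095 bits, D_KL(Q||P) = 0.2807 bits. D_KL(P||Q) is larger than D_KL(Q||P) by 0.0288 bits; the two directions differ.

D_KL(P||Q) = Σ P(x) log₂(P(x)/Q(x))

Computing term by term:
  P(1)·log₂(P(1)/Q(1)) = 0.25·log₂(0.25/0.4918) = -0.24404
  P(2)·log₂(P(2)/Q(2)) = 0.25·log₂(0.25/0.2808) = -0.04190
  P(3)·log₂(P(3)/Q(3)) = 0.25·log₂(0.25/0.1443) = 0.19821
  P(4)·log₂(P(4)/Q(4)) = 0.25·log₂(0.25/0.0831) = 0.39725

D_KL(P||Q) = -0.24404 - 0.04190 + 0.19821 + 0.39725 = 0.30952 ≈ 0.3095 bits

D_KL(Q||P) = Σ Q(x) log₂(Q(x)/P(x))

Computing term by term:
  Q(1)·log₂(Q(1)/P(1)) = 0.4918·log₂(0.4918/0.25) = 0.48007
  Q(2)·log₂(Q(2)/P(2)) = 0.2808·log₂(0.2808/0.25) = 0.04707
  Q(3)·log₂(Q(3)/P(3)) = 0.1443·log₂(0.1443/0.25) = -0.11441
  Q(4)·log₂(Q(4)/P(4)) = 0.0831·log₂(0.0831/0.25) = -0.13205

D_KL(Q||P) = 0.48007 + 0.04707 - 0.11441 - 0.13205 = 0.28068 ≈ 0.2807 bits

These are NOT equal (difference: 0.0288 bits). KL divergence is asymmetric: D_KL(P||Q) ≠ D_KL(Q||P) in general.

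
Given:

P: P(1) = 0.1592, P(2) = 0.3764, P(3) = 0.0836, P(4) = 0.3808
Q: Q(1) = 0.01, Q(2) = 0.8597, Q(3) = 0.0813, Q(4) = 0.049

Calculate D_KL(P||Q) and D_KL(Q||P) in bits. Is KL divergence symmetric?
D_KL(P||Q) = 1.3170 bits, D_KL(Q||P) = 0.8362 bits. No, KL divergence is not symmetric.

D_KL(P||Q) = Σ P(x) log₂(P(x)/Q(x))

Computing term by term:
  P(1)·log₂(P(1)/Q(1)) = 0.1592·log₂(0.1592/0.01) = 0.63565
  P(2)·log₂(P(2)/Q(2)) = 0.3764·log₂(0.3764/0.8597) = -0.44851
  P(3)·log₂(P(3)/Q(3)) = 0.0836·log₂(0.0836/0.0813) = 0.00336
  P(4)·log₂(P(4)/Q(4)) = 0.3808·log₂(0.3808/0.049) = 1.12647

D_KL(P||Q) = 0.63565 - 0.44851 + 0.00336 + 1.12647 = 1.31697 ≈ 1.3170 bits

D_KL(Q||P) = Σ Q(x) log₂(Q(x)/P(x))

Computing term by term:
  Q(1)·log₂(Q(1)/P(1)) = 0.01·log₂(0.01/0.1592) = -0.03993
  Q(2)·log₂(Q(2)/P(2)) = 0.8597·log₂(0.8597/0.3764) = 1.02439
  Q(3)·log₂(Q(3)/P(3)) = 0.0813·log₂(0.0813/0.0836) = -0.00327
  Q(4)·log₂(Q(4)/P(4)) = 0.049·log₂(0.049/0.3808) = -0.14495

D_KL(Q||P) = -0.03993 + 1.02439 - 0.00327 - 0.14495 = 0.83624 ≈ 0.8362 bits

These are NOT equal (difference: 0.4808 bits). KL divergence is asymmetric: D_KL(P||Q) ≠ D_KL(Q||P) in general.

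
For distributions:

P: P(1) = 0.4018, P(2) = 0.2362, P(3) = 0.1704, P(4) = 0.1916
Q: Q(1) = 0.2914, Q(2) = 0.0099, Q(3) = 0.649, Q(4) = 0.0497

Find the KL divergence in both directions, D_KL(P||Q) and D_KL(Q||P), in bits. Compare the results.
D_KL(P||Q) = 1.3114 bits, D_KL(Q||P) = 0.9750 bits. D_KL(P||Q) is larger than D_KL(Q||P) by 0.3364 bits; the two directions differ.

D_KL(P||Q) = Σ P(x) log₂(P(x)/Q(x))

Computing term by term:
  P(1)·log₂(P(1)/Q(1)) = 0.4018·log₂(0.4018/0.2914) = 0.18622
  P(2)·log₂(P(2)/Q(2)) = 0.2362·log₂(0.2362/0.0099) = 1.08095
  P(3)·log₂(P(3)/Q(3)) = 0.1704·log₂(0.1704/0.649) = -0.32875
  P(4)·log₂(P(4)/Q(4)) = 0.1916·log₂(0.1916/0.0497) = 0.37300

D_KL(P||Q) = 0.18622 + 1.08095 - 0.32875 + 0.37300 = 1.31142 ≈ 1.3114 bits

D_KL(Q||P) = Σ Q(x) log₂(Q(x)/P(x))

Computing term by term:
  Q(1)·log₂(Q(1)/P(1)) = 0.2914·log₂(0.2914/0.4018) = -0.13506
  Q(2)·log₂(Q(2)/P(2)) = 0.0099·log₂(0.0099/0.2362) = -0.04531
  Q(3)·log₂(Q(3)/P(3)) = 0.649·log₂(0.649/0.1704) = 1.25211
  Q(4)·log₂(Q(4)/P(4)) = 0.0497·log₂(0.0497/0.1916) = -0.09675

D_KL(Q||P) = -0.13506 - 0.04531 + 1.25211 - 0.09675 = 0.97499 ≈ 0.9750 bits

These are NOT equal (difference: 0.3364 bits). KL divergence is asymmetric: D_KL(P||Q) ≠ D_KL(Q||P) in general.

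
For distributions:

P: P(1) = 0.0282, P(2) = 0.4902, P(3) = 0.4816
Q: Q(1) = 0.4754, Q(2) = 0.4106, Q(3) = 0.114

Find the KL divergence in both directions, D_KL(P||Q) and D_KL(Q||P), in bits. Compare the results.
D_KL(P||Q) = 1.0115 bits, D_KL(Q||P) = 1.5955 bits. D_KL(Q||P) is larger than D_KL(P||Q) by 0.5840 bits; the two directions differ.

D_KL(P||Q) = Σ P(x) log₂(P(x)/Q(x))

Computing term by term:
  P(1)·log₂(P(1)/Q(1)) = 0.0282·log₂(0.0282/0.4754) = -0.11493
  P(2)·log₂(P(2)/Q(2)) = 0.4902·log₂(0.4902/0.4106) = 0.12531
  P(3)·log₂(P(3)/Q(3)) = 0.4816·log₂(0.4816/0.114) = 1.00115

D_KL(P||Q) = -0.11493 + 0.12531 + 1.00115 = 1.01153 ≈ 1.0115 bits

D_KL(Q||P) = Σ Q(x) log₂(Q(x)/P(x))

Computing term by term:
  Q(1)·log₂(Q(1)/P(1)) = 0.4754·log₂(0.4754/0.0282) = 1.93743
  Q(2)·log₂(Q(2)/P(2)) = 0.4106·log₂(0.4106/0.4902) = -0.10496
  Q(3)·log₂(Q(3)/P(3)) = 0.114·log₂(0.114/0.4816) = -0.23698

D_KL(Q||P) = 1.93743 - 0.10496 - 0.23698 = 1.59549 ≈ 1.5955 bits

These are NOT equal (difference: 0.5840 bits). KL divergence is asymmetric: D_KL(P||Q) ≠ D_KL(Q||P) in general.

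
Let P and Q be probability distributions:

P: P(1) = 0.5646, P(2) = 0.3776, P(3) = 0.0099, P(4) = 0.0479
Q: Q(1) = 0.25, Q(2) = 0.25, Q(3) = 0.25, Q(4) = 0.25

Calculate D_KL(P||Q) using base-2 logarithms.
0.7279 bits

D_KL(P||Q) = Σ P(x) log₂(P(x)/Q(x))

Computing term by term:
  P(1)·log₂(P(1)/Q(1)) = 0.5646·log₂(0.5646/0.25) = 0.66357
  P(2)·log₂(P(2)/Q(2)) = 0.3776·log₂(0.3776/0.25) = 0.22465
  P(3)·log₂(P(3)/Q(3)) = 0.0099·log₂(0.0099/0.25) = -0.04612
  P(4)·log₂(P(4)/Q(4)) = 0.0479·log₂(0.0479/0.25) = -0.11419

D_KL(P||Q) = 0.66357 + 0.22465 - 0.04612 - 0.11419 = 0.72791 ≈ 0.7279 bits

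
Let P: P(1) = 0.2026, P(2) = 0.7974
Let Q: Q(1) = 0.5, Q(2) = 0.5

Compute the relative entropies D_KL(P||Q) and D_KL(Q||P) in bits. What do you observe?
D_KL(P||Q) = 0.2729 bits, D_KL(Q||P) = 0.3150 bits. The two directions give different values (D_KL(Q||P) exceeds D_KL(P||Q) by 0.0421 bits): KL divergence is asymmetric.

D_KL(P||Q) = Σ P(x) log₂(P(x)/Q(x))

Computing term by term:
  P(1)·log₂(P(1)/Q(1)) = 0.2026·log₂(0.2026/0.5) = -0.26405
  P(2)·log₂(P(2)/Q(2)) = 0.7974·log₂(0.7974/0.5) = 0.53695

D_KL(P||Q) = -0.26405 + 0.53695 = 0.27290 ≈ 0.2729 bits

D_KL(Q||P) = Σ Q(x) log₂(Q(x)/P(x))

Computing term by term:
  Q(1)·log₂(Q(1)/P(1)) = 0.5·log₂(0.5/0.2026) = 0.65165
  Q(2)·log₂(Q(2)/P(2)) = 0.5·log₂(0.5/0.7974) = -0.33669

D_KL(Q||P) = 0.65165 - 0.33669 = 0.31496 ≈ 0.3150 bits

These are NOT equal (difference: 0.0421 bits). KL divergence is asymmetric: D_KL(P||Q) ≠ D_KL(Q||P) in general.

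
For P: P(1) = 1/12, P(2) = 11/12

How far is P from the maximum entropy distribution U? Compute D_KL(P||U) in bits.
0.5862 bits

U(i) = 1/2 for all i

D_KL(P||U) = Σ P(x) log₂(P(x) / (1/2))
           = Σ P(x) log₂(P(x)) + log₂(2)
           = log₂(2) - H(P)

H(P) = -Σ P(x) log₂(P(x)):
  -P(1)·log₂(P(1)) = -(1/12)·log₂(1/12) = 0.29875
  -P(2)·log₂(P(2)) = -(11/12)·log₂(11/12) = 0.11507
H(P) = 0.29875 + 0.11507 = 0.41382 bits

log₂(2) = 1.00000 bits

D_KL(P||U) = 1.00000 - 0.41382 = 0.58618 ≈ 0.5862 bits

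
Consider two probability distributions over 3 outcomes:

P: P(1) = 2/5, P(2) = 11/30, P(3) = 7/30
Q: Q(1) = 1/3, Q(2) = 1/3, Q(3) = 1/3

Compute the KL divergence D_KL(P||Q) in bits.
0.0356 bits

D_KL(P||Q) = Σ P(x) log₂(P(x)/Q(x))

Computing term by term:
  P(1)·log₂(P(1)/Q(1)) = (2/5)·log₂((2/5)/(1/3)) = 0.10521
  P(2)·log₂(P(2)/Q(2)) = (11/30)·log₂((11/30)/(1/3)) = 0.05042
  P(3)·log₂(P(3)/Q(3)) = (7/30)·log₂((7/30)/(1/3)) = -0.12007

D_KL(P||Q) = 0.10521 + 0.05042 - 0.12007 = 0.03556 ≈ 0.0356 bits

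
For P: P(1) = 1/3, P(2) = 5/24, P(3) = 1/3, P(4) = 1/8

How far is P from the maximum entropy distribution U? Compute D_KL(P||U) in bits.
0.0969 bits

U(i) = 1/4 for all i

D_KL(P||U) = Σ P(x) log₂(P(x) / (1/4))
           = Σ P(x) log₂(P(x)) + log₂(4)
           = log₂(4) - H(P)

H(P) = -Σ P(x) log₂(P(x)):
  -P(1)·log₂(P(1)) = -(1/3)·log₂(1/3) = 0.52832
  -P(2)·log₂(P(2)) = -(5/24)·log₂(5/24) = 0.47147
  -P(3)·log₂(P(3)) = -(1/3)·log₂(1/3) = 0.52832
  -P(4)·log₂(P(4)) = -(1/8)·log₂(1/8) = 0.37500
H(P) = 0.52832 + 0.47147 + 0.52832 + 0.37500 = 1.90311 bits

log₂(4) = 2.00000 bits

D_KL(P||U) = 2.00000 - 1.90311 = 0.09689 ≈ 0.0969 bits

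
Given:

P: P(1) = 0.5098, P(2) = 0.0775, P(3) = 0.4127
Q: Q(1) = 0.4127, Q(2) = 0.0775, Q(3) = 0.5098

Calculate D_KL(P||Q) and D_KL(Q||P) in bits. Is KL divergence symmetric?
D_KL(P||Q) = 0.0296 bits, D_KL(Q||P) = 0.0296 bits. The two values coincide for this particular pair, but no — KL divergence is not symmetric in general.

D_KL(P||Q) = Σ P(x) log₂(P(x)/Q(x))

Computing term by term:
  P(1)·log₂(P(1)/Q(1)) = 0.5098·log₂(0.5098/0.4127) = 0.15541
  P(2)·log₂(P(2)/Q(2)) = 0.0775·log₂(0.0775/0.0775) = 0.00000
  P(3)·log₂(P(3)/Q(3)) = 0.4127·log₂(0.4127/0.5098) = -0.12581

D_KL(P||Q) = 0.15541 + 0.00000 - 0.12581 = 0.02960 ≈ 0.0296 bits

D_KL(Q||P) = Σ Q(x) log₂(Q(x)/P(x))

Computing term by term:
  Q(1)·log₂(Q(1)/P(1)) = 0.4127·log₂(0.4127/0.5098) = -0.12581
  Q(2)·log₂(Q(2)/P(2)) = 0.0775·log₂(0.0775/0.0775) = 0.00000
  Q(3)·log₂(Q(3)/P(3)) = 0.5098·log₂(0.5098/0.4127) = 0.15541

D_KL(Q||P) = -0.12581 + 0.00000 + 0.15541 = 0.02960 ≈ 0.0296 bits

These ARE equal here. Q is P with outcomes relabeled (Q(1) = P(3), Q(3) = P(1)) by a relabeling that is its own inverse, so the two sums contain exactly the same terms in a different order. This is a special case — KL divergence is not symmetric in general: D_KL(P||Q) ≠ D_KL(Q||P) for most P, Q.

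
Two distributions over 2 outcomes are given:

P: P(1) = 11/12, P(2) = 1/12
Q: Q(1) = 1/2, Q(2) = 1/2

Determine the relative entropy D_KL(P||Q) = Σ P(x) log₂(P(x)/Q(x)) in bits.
0.5862 bits

D_KL(P||Q) = Σ P(x) log₂(P(x)/Q(x))

Computing term by term:
  P(1)·log₂(P(1)/Q(1)) = (11/12)·log₂((11/12)/(1/2)) = 0.80160
  P(2)·log₂(P(2)/Q(2)) = (1/12)·log₂((1/12)/(1/2)) = -0.21541

D_KL(P||Q) = 0.80160 - 0.21541 = 0.58619 ≈ 0.5862 bits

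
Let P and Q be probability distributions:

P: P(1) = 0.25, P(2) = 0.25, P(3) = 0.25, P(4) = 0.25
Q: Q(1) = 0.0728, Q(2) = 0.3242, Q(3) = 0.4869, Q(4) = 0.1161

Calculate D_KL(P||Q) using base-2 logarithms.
0.3875 bits

D_KL(P||Q) = Σ P(x) log₂(P(x)/Q(x))

Computing term by term:
  P(1)·log₂(P(1)/Q(1)) = 0.25·log₂(0.25/0.0728) = 0.44498
  P(2)·log₂(P(2)/Q(2)) = 0.25·log₂(0.25/0.3242) = -0.09374
  P(3)·log₂(P(3)/Q(3)) = 0.25·log₂(0.25/0.4869) = -0.24042
  P(4)·log₂(P(4)/Q(4)) = 0.25·log₂(0.25/0.1161) = 0.27664

D_KL(P||Q) = 0.44498 - 0.09374 - 0.24042 + 0.27664 = 0.38746 ≈ 0.3875 bits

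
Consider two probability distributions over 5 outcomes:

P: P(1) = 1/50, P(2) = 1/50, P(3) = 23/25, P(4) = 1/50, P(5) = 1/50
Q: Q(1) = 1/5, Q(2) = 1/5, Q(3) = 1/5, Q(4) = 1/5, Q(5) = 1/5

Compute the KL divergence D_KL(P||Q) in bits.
1.7597 bits

D_KL(P||Q) = Σ P(x) log₂(P(x)/Q(x))

Computing term by term:
  P(1)·log₂(P(1)/Q(1)) = (1/50)·log₂((1/50)/(1/5)) = -0.06644
  P(2)·log₂(P(2)/Q(2)) = (1/50)·log₂((1/50)/(1/5)) = -0.06644
  P(3)·log₂(P(3)/Q(3)) = (23/25)·log₂((23/25)/(1/5)) = 2.02550
  P(4)·log₂(P(4)/Q(4)) = (1/50)·log₂((1/50)/(1/5)) = -0.06644
  P(5)·log₂(P(5)/Q(5)) = (1/50)·log₂((1/50)/(1/5)) = -0.06644

D_KL(P||Q) = -0.06644 - 0.06644 + 2.02550 - 0.06644 - 0.06644 = 1.75974 ≈ 1.7597 bits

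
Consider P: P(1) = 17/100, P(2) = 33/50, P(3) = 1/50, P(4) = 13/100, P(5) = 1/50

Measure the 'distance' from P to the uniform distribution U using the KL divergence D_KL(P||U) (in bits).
0.8833 bits

U(i) = 1/5 for all i

D_KL(P||U) = Σ P(x) log₂(P(x) / (1/5))
           = Σ P(x) log₂(P(x)) + log₂(5)
           = log₂(5) - H(P)

H(P) = -Σ P(x) log₂(P(x)):
  -P(1)·log₂(P(1)) = -(17/100)·log₂(17/100) = 0.43459
  -P(2)·log₂(P(2)) = -(33/50)·log₂(33/50) = 0.39564
  -P(3)·log₂(P(3)) = -(1/50)·log₂(1/50) = 0.11288
  -P(4)·log₂(P(4)) = -(13/100)·log₂(13/100) = 0.38264
  -P(5)·log₂(P(5)) = -(1/50)·log₂(1/50) = 0.11288
H(P) = 0.43459 + 0.39564 + 0.11288 + 0.38264 + 0.11288 = 1.43863 bits

log₂(5) = 2.32193 bits

D_KL(P||U) = 2.32193 - 1.43863 = 0.88330 ≈ 0.8833 bits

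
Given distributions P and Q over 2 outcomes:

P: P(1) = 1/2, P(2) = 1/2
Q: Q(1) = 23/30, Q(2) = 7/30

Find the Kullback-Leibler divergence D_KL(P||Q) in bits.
0.2414 bits

D_KL(P||Q) = Σ P(x) log₂(P(x)/Q(x))

Computing term by term:
  P(1)·log₂(P(1)/Q(1)) = (1/2)·log₂((1/2)/(23/30)) = -0.30834
  P(2)·log₂(P(2)/Q(2)) = (1/2)·log₂((1/2)/(7/30)) = 0.54977

D_KL(P||Q) = -0.30834 + 0.54977 = 0.24143 ≈ 0.2414 bits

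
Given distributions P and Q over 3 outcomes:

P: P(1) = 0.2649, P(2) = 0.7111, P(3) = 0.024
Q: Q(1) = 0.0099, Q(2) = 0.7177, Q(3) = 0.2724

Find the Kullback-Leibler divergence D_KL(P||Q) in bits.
1.1625 bits

D_KL(P||Q) = Σ P(x) log₂(P(x)/Q(x))

Computing term by term:
  P(1)·log₂(P(1)/Q(1)) = 0.2649·log₂(0.2649/0.0099) = 1.25612
  P(2)·log₂(P(2)/Q(2)) = 0.7111·log₂(0.7111/0.7177) = -0.00948
  P(3)·log₂(P(3)/Q(3)) = 0.024·log₂(0.024/0.2724) = -0.08411

D_KL(P||Q) = 1.25612 - 0.00948 - 0.08411 = 1.16253 ≈ 1.1625 bits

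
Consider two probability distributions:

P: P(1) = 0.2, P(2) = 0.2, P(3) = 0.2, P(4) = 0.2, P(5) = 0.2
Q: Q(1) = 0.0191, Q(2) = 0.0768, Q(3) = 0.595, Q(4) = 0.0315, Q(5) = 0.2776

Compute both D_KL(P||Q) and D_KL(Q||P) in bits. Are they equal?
D_KL(P||Q) = 1.0780 bits, D_KL(Q||P) = 0.8124 bits. No, they are not equal.

D_KL(P||Q) = Σ P(x) log₂(P(x)/Q(x))

Computing term by term:
  P(1)·log₂(P(1)/Q(1)) = 0.2·log₂(0.2/0.0191) = 0.67767
  P(2)·log₂(P(2)/Q(2)) = 0.2·log₂(0.2/0.0768) = 0.27616
  P(3)·log₂(P(3)/Q(3)) = 0.2·log₂(0.2/0.595) = -0.31458
  P(4)·log₂(P(4)/Q(4)) = 0.2·log₂(0.2/0.0315) = 0.53332
  P(5)·log₂(P(5)/Q(5)) = 0.2·log₂(0.2/0.2776) = -0.09460

D_KL(P||Q) = 0.67767 + 0.27616 - 0.31458 + 0.53332 - 0.09460 = 1.07797 ≈ 1.0780 bits

D_KL(Q||P) = Σ Q(x) log₂(Q(x)/P(x))

Computing term by term:
  Q(1)·log₂(Q(1)/P(1)) = 0.0191·log₂(0.0191/0.2) = -0.06472
  Q(2)·log₂(Q(2)/P(2)) = 0.0768·log₂(0.0768/0.2) = -0.10605
  Q(3)·log₂(Q(3)/P(3)) = 0.595·log₂(0.595/0.2) = 0.93587
  Q(4)·log₂(Q(4)/P(4)) = 0.0315·log₂(0.0315/0.2) = -0.08400
  Q(5)·log₂(Q(5)/P(5)) = 0.2776·log₂(0.2776/0.2) = 0.13131

D_KL(Q||P) = -0.06472 - 0.10605 + 0.93587 - 0.08400 + 0.13131 = 0.81241 ≈ 0.8124 bits

These are NOT equal (difference: 0.2656 bits). KL divergence is asymmetric: D_KL(P||Q) ≠ D_KL(Q||P) in general.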